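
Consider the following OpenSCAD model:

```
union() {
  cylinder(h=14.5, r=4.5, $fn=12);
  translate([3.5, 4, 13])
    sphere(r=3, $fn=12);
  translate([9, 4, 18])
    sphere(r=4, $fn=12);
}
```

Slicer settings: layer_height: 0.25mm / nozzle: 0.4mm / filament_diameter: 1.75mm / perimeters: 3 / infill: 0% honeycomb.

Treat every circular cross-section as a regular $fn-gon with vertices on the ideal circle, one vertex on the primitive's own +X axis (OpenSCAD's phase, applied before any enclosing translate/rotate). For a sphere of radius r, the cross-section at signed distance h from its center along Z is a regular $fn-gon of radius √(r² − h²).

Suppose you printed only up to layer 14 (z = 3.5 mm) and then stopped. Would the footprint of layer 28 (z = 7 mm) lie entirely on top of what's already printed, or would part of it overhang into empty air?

entirely on top

Compare the two slices. At z = 3.5: the r=4.5 cylinder contributes a regular 12-gon of circumradius 4.5 (area = (12/2)·4.500²·sin(360°/12) = 60.75 mm²); the sphere at (3.5, 4) is not intersected at this z (|z−center|=9.500 > r=3); the sphere at (9, 4) does not reach this height (|z−center|=14.500 > r=4); Merging all regions: only the r=4.5 cylinder is present, so the union is just that shape — area = 60.75 mm². At z = 7: the cylinder: section is a regular 12-gon, circumradius r=4.5 (area = (12/2)·4.500²·sin(360°/12) = 60.75 mm²); the sphere at (3.5, 4) is absent (|z−center|=6.000 > r=3); the sphere at (9, 4) does not reach this height (|z−center|=11.000 > r=4); Combining (union): only the r=4.5 cylinder is present, so the union is just that shape — area = 60.75 mm². Checking containment: the cross-section at z = 7 is a subset of the cross-section at z = 3.5.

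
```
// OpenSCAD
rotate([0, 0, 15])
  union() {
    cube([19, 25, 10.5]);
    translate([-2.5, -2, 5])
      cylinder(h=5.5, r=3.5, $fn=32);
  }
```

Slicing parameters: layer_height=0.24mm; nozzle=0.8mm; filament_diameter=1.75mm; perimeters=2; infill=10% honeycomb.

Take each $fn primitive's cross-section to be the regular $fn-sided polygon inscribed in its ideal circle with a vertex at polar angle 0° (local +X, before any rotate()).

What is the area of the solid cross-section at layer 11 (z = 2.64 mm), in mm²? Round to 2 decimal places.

475.00 mm²

At z = 2.64 mm: the cube is present — its section is the full 19×25 rectangle (area 475.00 mm²); the cylinder at (-2.5, -2) is absent (z outside [5, 10.5]); Combining (union): only the 19×25 cube is present, so the union is just that shape — area = 475.00 mm²; (rotated 15° about Z; rotation is an isometry so areas/perimeters/island counts are preserved). Overall, the cross-section is a single solid region. Net area = 475.00 mm².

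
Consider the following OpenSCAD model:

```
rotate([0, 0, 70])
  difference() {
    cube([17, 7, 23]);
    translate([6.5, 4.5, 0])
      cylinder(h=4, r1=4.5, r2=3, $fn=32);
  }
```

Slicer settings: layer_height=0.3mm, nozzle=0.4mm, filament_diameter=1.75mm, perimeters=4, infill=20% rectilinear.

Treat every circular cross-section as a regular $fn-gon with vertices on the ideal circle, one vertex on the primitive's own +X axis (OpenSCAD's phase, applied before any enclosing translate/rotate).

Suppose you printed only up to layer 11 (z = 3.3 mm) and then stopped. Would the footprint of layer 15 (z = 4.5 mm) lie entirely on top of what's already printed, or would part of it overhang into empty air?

part overhangs

Compare the two slices. At z = 3.3: the cube is present — its section is the full 17×7 rectangle (area 119.00 mm²); the cone at (6.5, 4.5) contributes a regular 32-gon of circumradius 3.263 (interpolated between r1=4.5 and r2=3 at t=0.825) (area = (32/2)·3.263²·sin(360°/32) = 33.22 mm²); Subtracting the remaining from the first: starting from the 17×7 cube (119.00 mm²), the cone at (6.5, 4.5) partially overlaps it — only the 31.09 mm² overlap (of its 33.22 mm²) is removed, clipping the outline — area = 87.91 mm²; (rotated 70° about Z; rotation is an isometry so areas/perimeters/island counts are preserved). At z = 4.5: the cube (footprint 17×7) is included at this height (area 119.00 mm²); the cone at (6.5, 4.5) does not reach this height (z outside [0, 4]); After the difference (first − rest): none of the subtracted shapes is present at this height, so the 17×7 cube is unchanged — area = 119.00 mm²; (rotated 70° about Z; rotation is an isometry so areas/perimeters/island counts are preserved). Checking containment: at z = 4.5 the cross-section extends beyond the z = 3.3 cross-section by about 31.09 mm².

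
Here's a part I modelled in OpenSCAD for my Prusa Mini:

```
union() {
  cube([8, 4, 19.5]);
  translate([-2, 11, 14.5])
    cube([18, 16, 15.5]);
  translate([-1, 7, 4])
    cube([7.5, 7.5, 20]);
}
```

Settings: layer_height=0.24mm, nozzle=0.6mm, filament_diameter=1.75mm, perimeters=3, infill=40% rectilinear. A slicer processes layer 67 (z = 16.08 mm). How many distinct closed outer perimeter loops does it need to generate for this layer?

2

At z = 16.08 mm: the 8×4 cube contributes its full rectangle; the 18×16 cube at (-2, 11) contributes its full rectangle; the cube at (-1, 7) is present — its section is the full 7.5×7.5 rectangle; Combining (union): the regions partially overlap (shared area 26.25 mm²), so overlapping operands fuse into one piece — 2 connected regions. The result has 2 disconnected regions.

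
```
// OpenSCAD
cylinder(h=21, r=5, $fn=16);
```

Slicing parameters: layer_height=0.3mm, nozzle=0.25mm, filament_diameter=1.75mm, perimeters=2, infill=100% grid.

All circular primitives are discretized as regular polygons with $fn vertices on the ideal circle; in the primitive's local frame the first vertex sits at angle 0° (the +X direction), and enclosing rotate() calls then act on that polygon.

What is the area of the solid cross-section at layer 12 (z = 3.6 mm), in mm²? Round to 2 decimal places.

At z = 3.6 mm: the r=5 cylinder contributes a regular 16-gon of circumradius 5 (area = (16/2)·5.000²·sin(360°/16) = 76.54 mm²). Overall, the cross-section is a single solid region. Net area = 76.54 mm².

76.54 mm²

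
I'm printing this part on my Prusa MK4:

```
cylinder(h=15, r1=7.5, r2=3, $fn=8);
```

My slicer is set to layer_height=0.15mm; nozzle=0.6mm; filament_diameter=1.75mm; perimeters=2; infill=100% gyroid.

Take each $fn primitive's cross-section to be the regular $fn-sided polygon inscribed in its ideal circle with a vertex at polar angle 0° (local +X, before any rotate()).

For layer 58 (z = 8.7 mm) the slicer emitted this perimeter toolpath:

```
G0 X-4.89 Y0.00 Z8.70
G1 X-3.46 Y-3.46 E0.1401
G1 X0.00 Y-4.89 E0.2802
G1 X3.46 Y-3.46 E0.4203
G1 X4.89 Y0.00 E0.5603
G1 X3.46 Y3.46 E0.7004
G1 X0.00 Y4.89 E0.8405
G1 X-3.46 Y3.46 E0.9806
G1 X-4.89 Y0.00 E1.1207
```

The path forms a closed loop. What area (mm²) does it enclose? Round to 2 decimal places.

67.68 mm²

Apply the shoelace formula to the sequence of (X, Y) vertices; enclosed area = 67.68 mm².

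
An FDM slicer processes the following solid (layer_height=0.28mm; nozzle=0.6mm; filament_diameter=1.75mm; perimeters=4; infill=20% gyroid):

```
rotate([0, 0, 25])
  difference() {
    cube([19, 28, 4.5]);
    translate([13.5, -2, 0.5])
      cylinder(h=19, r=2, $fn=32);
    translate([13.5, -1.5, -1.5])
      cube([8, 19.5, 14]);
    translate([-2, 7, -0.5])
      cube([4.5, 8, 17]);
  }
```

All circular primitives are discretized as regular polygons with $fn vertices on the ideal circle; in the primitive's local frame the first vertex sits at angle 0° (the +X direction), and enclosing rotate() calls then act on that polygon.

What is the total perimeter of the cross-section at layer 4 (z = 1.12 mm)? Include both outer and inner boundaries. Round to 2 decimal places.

At z = 1.12 mm: the cube (footprint 19×28) is included at this height (perimeter 94.00 mm); the r=2 cylinder at (13.5, -2) contributes a regular 32-gon of circumradius 2 (perimeter = 2·32·2.000·sin(180°/32) = 12.55 mm); the cube at (13.5, -1.5) is present — its section is the full 8×19.5 rectangle (perimeter 55.00 mm); the 4.5×8 cube at (-2, 7) contributes its full rectangle (perimeter 25.00 mm); After the difference (first − rest): starting from the 19×28 cube, the r=2 cylinder at (13.5, -2) misses the remaining region (no effect); the 8×19.5 cube at (13.5, -1.5) partially overlaps it — only the 99.00 mm² overlap (of its 156.00 mm²) is removed, clipping the outline; the 4.5×8 cube at (-2, 7) partially overlaps it — only the 20.00 mm² overlap (of its 36.00 mm²) is removed, clipping the outline — boundary = 99.00 mm; (rotated 25° about Z; rotation is an isometry so areas/perimeters/island counts are preserved). Overall, the cross-section is a single solid region. Total boundary length (outer) = 99.00 mm.

99.00 mm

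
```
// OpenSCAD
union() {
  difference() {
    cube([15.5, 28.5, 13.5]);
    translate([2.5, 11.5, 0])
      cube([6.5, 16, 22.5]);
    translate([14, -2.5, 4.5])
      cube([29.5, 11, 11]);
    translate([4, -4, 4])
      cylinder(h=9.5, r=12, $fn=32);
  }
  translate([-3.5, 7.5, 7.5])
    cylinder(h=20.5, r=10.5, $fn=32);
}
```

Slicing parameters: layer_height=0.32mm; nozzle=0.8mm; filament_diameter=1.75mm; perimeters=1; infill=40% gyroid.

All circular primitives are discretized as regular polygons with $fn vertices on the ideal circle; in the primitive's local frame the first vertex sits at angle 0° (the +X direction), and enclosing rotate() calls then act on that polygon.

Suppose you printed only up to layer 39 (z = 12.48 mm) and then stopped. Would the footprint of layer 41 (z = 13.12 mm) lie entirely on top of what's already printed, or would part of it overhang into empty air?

entirely on top

Compare the two slices. At z = 12.48: the cube is present — its section is the full 15.5×28.5 rectangle (area 441.75 mm²); the 6.5×16 cube at (2.5, 11.5) contributes its full rectangle (area 104.00 mm²); the 29.5×11 cube at (14, -2.5) contributes its full rectangle (area 324.50 mm²); the cylinder at (4, -4): section is a regular 32-gon, circumradius r=12 (area = (32/2)·12.000²·sin(360°/32) = 449.49 mm²); Subtracting the remaining from the first: starting from the 15.5×28.5 cube (441.75 mm²), the 6.5×16 cube at (2.5, 11.5) lies wholly inside it (removes its full 104.00 mm² and its 45.00 mm outline becomes a hole wall); the 29.5×11 cube at (14, -2.5) partially overlaps it — only the 12.75 mm² overlap (of its 324.50 mm²) is removed, clipping the outline; the r=12 cylinder at (4, -4) partially overlaps it — only the 94.57 mm² overlap (of its 449.49 mm²) is removed, clipping the outline — area = 230.43 mm²; the r=10.5 cylinder at (-3.5, 7.5) contributes a regular 32-gon of circumradius 10.5 (area = (32/2)·10.500²·sin(360°/32) = 344.14 mm²); Merging all regions: the regions partially overlap — summed areas 574.57 mm² minus the doubly-counted overlap 38.12 mm² gives 536.45 mm² — area = 536.45 mm². At z = 13.12: the cube is present — its section is the full 15.5×28.5 rectangle (area 441.75 mm²); the cube at (2.5, 11.5) (footprint 6.5×16) is included at this height (area 104.00 mm²); the cube at (14, -2.5) is present — its section is the full 29.5×11 rectangle (area 324.50 mm²); the r=12 cylinder at (4, -4) gives a regular 32-gon of circumradius 12 (constant along its height) (area = (32/2)·12.000²·sin(360°/32) = 449.49 mm²); Taking the first minus the rest: starting from the 15.5×28.5 cube (441.75 mm²), the 6.5×16 cube at (2.5, 11.5) lies wholly inside it (removes its full 104.00 mm² and its 45.00 mm outline becomes a hole wall); the 29.5×11 cube at (14, -2.5) partially overlaps it — only the 12.75 mm² overlap (of its 324.50 mm²) is removed, clipping the outline; the r=12 cylinder at (4, -4) partially overlaps it — only the 94.57 mm² overlap (of its 449.49 mm²) is removed, clipping the outline — area = 230.43 mm²; the cylinder at (-3.5, 7.5): section is a regular 32-gon, circumradius r=10.5 (area = (32/2)·10.500²·sin(360°/32) = 344.14 mm²); Taking the union: the regions partially overlap — summed areas 574.57 mm² minus the doubly-counted overlap 38.12 mm² gives 536.45 mm² — area = 536.45 mm². Checking containment: the cross-section at z = 13.12 is a subset of the cross-section at z = 12.48.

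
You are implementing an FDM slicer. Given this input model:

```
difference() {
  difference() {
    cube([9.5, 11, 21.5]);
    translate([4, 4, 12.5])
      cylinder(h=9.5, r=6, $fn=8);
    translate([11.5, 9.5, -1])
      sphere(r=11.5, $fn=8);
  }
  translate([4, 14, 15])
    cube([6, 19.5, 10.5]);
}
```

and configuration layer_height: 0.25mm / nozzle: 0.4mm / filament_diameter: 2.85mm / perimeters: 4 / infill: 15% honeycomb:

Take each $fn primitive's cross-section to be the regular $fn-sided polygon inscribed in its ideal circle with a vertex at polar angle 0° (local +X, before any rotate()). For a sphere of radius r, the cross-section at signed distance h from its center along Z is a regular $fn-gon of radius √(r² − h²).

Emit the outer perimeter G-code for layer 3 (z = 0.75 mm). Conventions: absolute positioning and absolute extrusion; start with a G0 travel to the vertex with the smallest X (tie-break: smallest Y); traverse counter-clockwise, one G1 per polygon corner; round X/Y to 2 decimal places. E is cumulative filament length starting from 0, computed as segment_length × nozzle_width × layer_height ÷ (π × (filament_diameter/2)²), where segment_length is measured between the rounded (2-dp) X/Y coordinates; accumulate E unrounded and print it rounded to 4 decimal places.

G0 X0.00 Y0.00 Z0.75
G1 X6.99 Y0.00 E0.1096
G1 X3.46 Y1.46 E0.1695
G1 X0.13 Y9.50 E0.3059
G1 X0.76 Y11.00 E0.3314
G1 X0.00 Y11.00 E0.3433
G1 X0.00 Y0.00 E0.5157

At z = 0.75 mm: the cube is present — its section is the full 9.5×11 rectangle; the cylinder at (4, 4) does not reach this height (z outside [12.5, 22]); the r=11.5 sphere at (11.5, 9.5) contributes a regular 8-gon of circumradius √(11.5²−1.75²) = 11.366; After the difference (first − rest): starting from the 9.5×11 cube, the r=11.5 sphere at (11.5, 9.5) partially overlaps it — only the 81.73 mm² overlap (of its 365.40 mm²) is removed, clipping the outline — 1 connected region; the cube at (4, 14) does not reach this height (z outside [15, 25.5]); Subtracting the remaining from the first: none of the subtracted shapes is present at this height, so that combined region is unchanged — 1 connected region. The outline is a single polygon with 6 vertices. Extrusion per mm of travel: 0.4 × 0.25 / (π × 1.425²) = 0.015675. Accumulating E over each segment gives final E = 0.5157.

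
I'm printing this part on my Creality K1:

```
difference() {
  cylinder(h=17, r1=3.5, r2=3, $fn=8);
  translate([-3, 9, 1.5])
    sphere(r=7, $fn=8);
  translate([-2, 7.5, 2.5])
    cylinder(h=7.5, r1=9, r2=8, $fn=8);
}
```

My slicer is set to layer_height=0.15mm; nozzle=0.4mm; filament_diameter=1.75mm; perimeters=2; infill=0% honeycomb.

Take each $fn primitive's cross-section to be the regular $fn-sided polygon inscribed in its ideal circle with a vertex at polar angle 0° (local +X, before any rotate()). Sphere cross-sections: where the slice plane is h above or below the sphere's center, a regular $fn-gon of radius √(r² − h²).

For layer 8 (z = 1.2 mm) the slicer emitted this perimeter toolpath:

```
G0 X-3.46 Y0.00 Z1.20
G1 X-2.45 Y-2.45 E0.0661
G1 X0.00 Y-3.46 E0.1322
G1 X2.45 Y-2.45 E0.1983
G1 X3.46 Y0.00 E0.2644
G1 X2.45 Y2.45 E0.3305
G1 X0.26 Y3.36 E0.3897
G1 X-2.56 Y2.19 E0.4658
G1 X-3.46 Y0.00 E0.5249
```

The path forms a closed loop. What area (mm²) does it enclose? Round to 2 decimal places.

33.36 mm²

Apply the shoelace formula to the sequence of (X, Y) vertices; enclosed area = 33.36 mm².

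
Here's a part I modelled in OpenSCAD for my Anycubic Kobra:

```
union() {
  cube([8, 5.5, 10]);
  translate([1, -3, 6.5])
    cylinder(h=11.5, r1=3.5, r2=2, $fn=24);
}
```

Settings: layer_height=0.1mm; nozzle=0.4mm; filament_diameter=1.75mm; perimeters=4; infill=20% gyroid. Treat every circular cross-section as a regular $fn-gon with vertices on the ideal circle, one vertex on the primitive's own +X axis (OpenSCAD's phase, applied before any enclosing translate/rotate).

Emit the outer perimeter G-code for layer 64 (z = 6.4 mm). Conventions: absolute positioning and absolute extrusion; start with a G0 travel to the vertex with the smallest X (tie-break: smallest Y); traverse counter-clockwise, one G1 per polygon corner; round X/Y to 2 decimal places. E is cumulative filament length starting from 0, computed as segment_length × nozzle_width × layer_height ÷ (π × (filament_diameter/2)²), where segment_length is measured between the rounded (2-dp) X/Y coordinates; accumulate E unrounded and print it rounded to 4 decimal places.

G0 X0.00 Y0.00 Z6.40
G1 X8.00 Y0.00 E0.1330
G1 X8.00 Y5.50 E0.2245
G1 X0.00 Y5.50 E0.3575
G1 X0.00 Y0.00 E0.4490

At z = 6.4 mm: the cube (footprint 8×5.5) is included at this height; the cone at (1, -3) does not reach this height (z outside [6.5, 18]); Merging all regions: only the 8×5.5 cube is present, so the union is just that shape — 1 connected region. The outline is a single polygon with 4 vertices. Extrusion per mm of travel: 0.4 × 0.1 / (π × 0.875²) = 0.016630. Accumulating E over each segment gives final E = 0.4490.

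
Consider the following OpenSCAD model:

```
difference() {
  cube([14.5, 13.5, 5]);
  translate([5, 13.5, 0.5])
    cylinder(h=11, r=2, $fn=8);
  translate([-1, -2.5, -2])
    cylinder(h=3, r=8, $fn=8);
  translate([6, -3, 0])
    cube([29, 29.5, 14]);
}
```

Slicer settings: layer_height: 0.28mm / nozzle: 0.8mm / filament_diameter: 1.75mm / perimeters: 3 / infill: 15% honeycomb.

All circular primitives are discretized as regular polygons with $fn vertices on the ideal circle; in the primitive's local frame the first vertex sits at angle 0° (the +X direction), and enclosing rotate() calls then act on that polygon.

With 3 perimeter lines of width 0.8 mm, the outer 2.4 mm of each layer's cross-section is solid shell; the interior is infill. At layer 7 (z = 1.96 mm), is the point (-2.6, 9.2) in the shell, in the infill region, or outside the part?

At z = 1.96 mm: the 14.5×13.5 cube contributes its full rectangle; the r=2 cylinder at (5, 13.5) gives a regular 8-gon of circumradius 2 (constant along its height); the cylinder at (-1, -2.5) is not intersected at this z (z outside [-2, 1]); the cube at (6, -3) is present — its section is the full 29×29.5 rectangle; Taking the first minus the rest: starting from the 14.5×13.5 cube, the r=2 cylinder at (5, 13.5) partially overlaps it — only the 5.66 mm² overlap (of its 11.31 mm²) is removed, clipping the outline; the 29×29.5 cube at (6, -3) partially overlaps it — only the 113.71 mm² overlap (of its 855.50 mm²) is removed, clipping the outline — 1 connected region. Overall, the cross-section is a single solid region. The nearest boundary edge runs (0.00, 0.00)→(0.00, 13.50); distance from the point to it = 2.60 mm. The point is not inside any of the regions above, so it lies outside the cross-section (2.60 mm from the nearest boundary).

outside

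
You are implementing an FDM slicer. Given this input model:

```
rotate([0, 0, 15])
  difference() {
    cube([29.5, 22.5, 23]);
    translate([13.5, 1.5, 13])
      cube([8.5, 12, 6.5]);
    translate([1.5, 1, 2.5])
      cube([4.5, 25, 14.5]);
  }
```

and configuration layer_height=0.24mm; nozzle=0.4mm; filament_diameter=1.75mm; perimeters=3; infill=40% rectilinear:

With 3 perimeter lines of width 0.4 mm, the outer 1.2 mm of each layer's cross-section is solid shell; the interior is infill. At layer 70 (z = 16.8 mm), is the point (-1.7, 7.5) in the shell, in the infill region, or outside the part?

At z = 16.8 mm: the 29.5×22.5 cube contributes its full rectangle; the 8.5×12 cube at (13.5, 1.5) contributes its full rectangle; the cube at (1.5, 1) is present — its section is the full 4.5×25 rectangle; Subtracting the remaining from the first: starting from the 29.5×22.5 cube, the 8.5×12 cube at (13.5, 1.5) lies wholly inside it (removes its full 102.00 mm² and its 41.00 mm outline becomes a hole wall); the 4.5×25 cube at (1.5, 1) partially overlaps it — only the 96.75 mm² overlap (of its 112.50 mm²) is removed, clipping the outline — 1 connected region with 1 hole; (rotated 15° about Z; rotation is an isometry so areas/perimeters/island counts are preserved). Overall, the cross-section is one region with 1 hole. Undo the 15° rotation: the query point maps to (0.299, 7.684) in the un-rotated model frame. The nearest boundary edge runs (0.00, 0.00)→(0.00, 22.50); distance from the point to it = 0.30 mm. The point is inside the cross-section, 0.30 mm from the nearest boundary — within the 1.2 mm shell band (3 × 0.4).

shell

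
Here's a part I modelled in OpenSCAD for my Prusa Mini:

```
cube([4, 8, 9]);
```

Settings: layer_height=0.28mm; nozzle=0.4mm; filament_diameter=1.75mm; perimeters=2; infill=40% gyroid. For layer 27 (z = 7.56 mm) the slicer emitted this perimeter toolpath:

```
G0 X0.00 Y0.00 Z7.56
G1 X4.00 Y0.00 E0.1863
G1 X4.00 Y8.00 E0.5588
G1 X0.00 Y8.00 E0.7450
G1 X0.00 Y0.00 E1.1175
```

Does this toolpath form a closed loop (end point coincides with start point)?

Start point (G0): (0.00, 0.00). End point (last G1): the path returns to the start — closed.

yes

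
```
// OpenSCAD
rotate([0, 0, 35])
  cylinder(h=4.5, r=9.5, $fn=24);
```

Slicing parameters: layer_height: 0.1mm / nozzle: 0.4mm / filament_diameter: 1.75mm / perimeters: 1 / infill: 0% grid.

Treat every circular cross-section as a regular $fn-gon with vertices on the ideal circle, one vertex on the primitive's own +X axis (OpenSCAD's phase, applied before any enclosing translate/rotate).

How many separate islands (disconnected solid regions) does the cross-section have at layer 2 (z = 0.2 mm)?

1

At z = 0.2 mm: the cylinder: section is a regular 24-gon, circumradius r=9.5; (whole slice rotated 35° about Z — lengths, areas and connectivity unchanged). Overall, the cross-section is a single solid region. Island count = 1.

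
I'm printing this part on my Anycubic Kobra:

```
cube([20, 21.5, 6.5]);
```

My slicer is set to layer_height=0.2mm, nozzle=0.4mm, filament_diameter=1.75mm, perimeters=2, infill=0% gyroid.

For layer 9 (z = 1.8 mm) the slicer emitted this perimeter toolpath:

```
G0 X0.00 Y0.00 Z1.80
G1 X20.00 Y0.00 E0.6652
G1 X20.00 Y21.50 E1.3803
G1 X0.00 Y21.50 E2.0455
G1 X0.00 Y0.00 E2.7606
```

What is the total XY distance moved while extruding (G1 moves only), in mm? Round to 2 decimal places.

Sum the Euclidean lengths of each G1 segment: total = 83.00 mm.

83.00 mm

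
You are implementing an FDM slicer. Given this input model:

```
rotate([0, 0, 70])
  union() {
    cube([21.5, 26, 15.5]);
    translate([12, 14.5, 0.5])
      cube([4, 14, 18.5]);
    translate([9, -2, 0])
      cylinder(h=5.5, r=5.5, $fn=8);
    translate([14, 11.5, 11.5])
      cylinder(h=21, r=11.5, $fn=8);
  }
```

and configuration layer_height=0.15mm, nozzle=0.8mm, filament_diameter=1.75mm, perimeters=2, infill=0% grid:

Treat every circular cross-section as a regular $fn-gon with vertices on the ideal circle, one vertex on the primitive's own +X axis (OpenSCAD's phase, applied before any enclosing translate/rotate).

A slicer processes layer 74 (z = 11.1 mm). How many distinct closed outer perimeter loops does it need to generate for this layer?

At z = 11.1 mm: the cube is present — its section is the full 21.5×26 rectangle; the cube at (12, 14.5) (footprint 4×14) is included at this height; the cylinder at (9, -2) is not intersected at this z (z outside [0, 5.5]); the cylinder at (14, 11.5) does not reach this height (z outside [11.5, 32.5]); Merging all regions: the regions partially overlap (shared area 46.00 mm²), so overlapping operands fuse into one piece — 1 connected region; (whole slice rotated 70° about Z — lengths, areas and connectivity unchanged). The result has 1 disconnected region.

1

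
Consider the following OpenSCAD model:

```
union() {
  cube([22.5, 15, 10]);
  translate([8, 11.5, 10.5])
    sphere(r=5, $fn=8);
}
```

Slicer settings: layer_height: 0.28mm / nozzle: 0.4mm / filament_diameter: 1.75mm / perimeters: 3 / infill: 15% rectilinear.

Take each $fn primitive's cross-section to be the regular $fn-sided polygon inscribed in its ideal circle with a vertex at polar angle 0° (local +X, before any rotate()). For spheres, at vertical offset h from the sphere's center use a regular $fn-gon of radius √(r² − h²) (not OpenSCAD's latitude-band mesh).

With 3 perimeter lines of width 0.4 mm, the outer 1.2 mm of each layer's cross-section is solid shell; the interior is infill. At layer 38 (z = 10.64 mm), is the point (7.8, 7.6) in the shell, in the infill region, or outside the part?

At z = 10.64 mm: the cube is not intersected at this z (z outside [0, 10]); the sphere at (8, 11.5): section is a regular 8-gon, circumradius = √(r²−h²) = √(5²−0.14²) = 4.998; Combining (union): only the r=5 sphere at (8, 11.5) is present, so the union is just that shape — 1 connected region. Overall, the cross-section is a single solid region. The nearest boundary edge runs (4.47, 7.97)→(8.00, 6.50); distance from the point to it = 0.94 mm. The point is inside the cross-section, 0.94 mm from the nearest boundary — within the 1.2 mm shell band (3 × 0.4).

shell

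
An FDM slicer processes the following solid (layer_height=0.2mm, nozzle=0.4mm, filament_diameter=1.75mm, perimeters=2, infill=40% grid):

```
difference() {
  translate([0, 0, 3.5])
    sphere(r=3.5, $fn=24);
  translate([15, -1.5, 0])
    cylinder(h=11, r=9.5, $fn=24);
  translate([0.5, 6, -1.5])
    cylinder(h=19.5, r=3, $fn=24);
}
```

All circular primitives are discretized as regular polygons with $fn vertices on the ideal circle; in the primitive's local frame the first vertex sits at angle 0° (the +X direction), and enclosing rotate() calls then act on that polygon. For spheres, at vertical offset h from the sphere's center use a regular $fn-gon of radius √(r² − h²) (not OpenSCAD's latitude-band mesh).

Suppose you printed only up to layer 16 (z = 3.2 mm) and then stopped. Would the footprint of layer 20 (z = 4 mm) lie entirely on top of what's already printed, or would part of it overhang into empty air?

entirely on top

Compare the two slices. At z = 3.2: the r=3.5 sphere slices to a regular 24-gon of circumradius 3.487 (√(r²−h²) with h=0.3 from center) (area = (24/2)·3.487²·sin(360°/24) = 37.77 mm²); the r=9.5 cylinder at (15, -1.5) contributes a regular 24-gon of circumradius 9.5 (area = (24/2)·9.500²·sin(360°/24) = 280.30 mm²); the r=3 cylinder at (0.5, 6) gives a regular 24-gon of circumradius 3 (constant along its height) (area = (24/2)·3.000²·sin(360°/24) = 27.95 mm²); Taking the first minus the rest: starting from the r=3.5 sphere (37.77 mm²), the r=9.5 cylinder at (15, -1.5) misses the remaining region (no effect); the r=3 cylinder at (0.5, 6) partially overlaps it — only the 0.66 mm² overlap (of its 27.95 mm²) is removed, clipping the outline — area = 37.10 mm². At z = 4: the r=3.5 sphere slices to a regular 24-gon of circumradius 3.464 (√(r²−h²) with h=0.5 from center) (area = (24/2)·3.464²·sin(360°/24) = 37.27 mm²); the r=9.5 cylinder at (15, -1.5) contributes a regular 24-gon of circumradius 9.5 (area = (24/2)·9.500²·sin(360°/24) = 280.30 mm²); the r=3 cylinder at (0.5, 6) gives a regular 24-gon of circumradius 3 (constant along its height) (area = (24/2)·3.000²·sin(360°/24) = 27.95 mm²); After the difference (first − rest): starting from the r=3.5 sphere (37.27 mm²), the r=9.5 cylinder at (15, -1.5) misses the remaining region (no effect); the r=3 cylinder at (0.5, 6) partially overlaps it — only the 0.61 mm² overlap (of its 27.95 mm²) is removed, clipping the outline — area = 36.66 mm². Checking containment: the cross-section at z = 4 is a subset of the cross-section at z = 3.2.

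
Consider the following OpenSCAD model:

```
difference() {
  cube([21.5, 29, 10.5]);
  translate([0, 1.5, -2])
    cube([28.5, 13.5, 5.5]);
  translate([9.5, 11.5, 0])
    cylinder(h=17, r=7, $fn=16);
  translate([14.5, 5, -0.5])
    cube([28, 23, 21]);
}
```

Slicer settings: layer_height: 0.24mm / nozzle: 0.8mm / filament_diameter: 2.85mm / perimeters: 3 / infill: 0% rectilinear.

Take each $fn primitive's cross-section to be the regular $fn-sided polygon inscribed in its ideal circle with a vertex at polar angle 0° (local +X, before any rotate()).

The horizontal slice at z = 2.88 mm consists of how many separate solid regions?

2

At z = 2.88 mm: the 21.5×29 cube contributes its full rectangle; the cube at (0, 1.5) (footprint 28.5×13.5) is included at this height; the r=7 cylinder at (9.5, 11.5) gives a regular 16-gon of circumradius 7 (constant along its height); the cube at (14.5, 5) is present — its section is the full 28×23 rectangle; Taking the first minus the rest: starting from the 21.5×29 cube, the 28.5×13.5 cube at (0, 1.5) partially overlaps it — only the 290.25 mm² overlap (of its 384.75 mm²) is removed, clipping the outline; the r=7 cylinder at (9.5, 11.5) partially overlaps it — only the 28.76 mm² overlap (of its 150.01 mm²) is removed, clipping the outline; the 28×23 cube at (14.5, 5) partially overlaps it — only the 90.37 mm² overlap (of its 644.00 mm²) is removed, clipping the outline — 2 connected regions. The result has 2 disconnected regions.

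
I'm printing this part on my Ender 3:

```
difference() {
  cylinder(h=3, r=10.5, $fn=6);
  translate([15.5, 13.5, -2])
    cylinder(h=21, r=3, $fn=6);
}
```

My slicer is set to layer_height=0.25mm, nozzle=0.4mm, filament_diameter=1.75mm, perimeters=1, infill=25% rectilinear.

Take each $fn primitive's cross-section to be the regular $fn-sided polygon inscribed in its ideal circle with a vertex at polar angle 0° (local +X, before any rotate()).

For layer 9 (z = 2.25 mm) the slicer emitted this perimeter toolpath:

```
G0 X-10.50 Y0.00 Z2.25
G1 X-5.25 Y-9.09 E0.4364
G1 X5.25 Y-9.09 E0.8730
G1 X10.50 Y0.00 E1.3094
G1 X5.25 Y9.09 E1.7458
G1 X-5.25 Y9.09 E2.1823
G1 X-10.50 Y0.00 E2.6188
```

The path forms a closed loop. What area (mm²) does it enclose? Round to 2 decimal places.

Apply the shoelace formula to the sequence of (X, Y) vertices; enclosed area = 286.33 mm².

286.33 mm²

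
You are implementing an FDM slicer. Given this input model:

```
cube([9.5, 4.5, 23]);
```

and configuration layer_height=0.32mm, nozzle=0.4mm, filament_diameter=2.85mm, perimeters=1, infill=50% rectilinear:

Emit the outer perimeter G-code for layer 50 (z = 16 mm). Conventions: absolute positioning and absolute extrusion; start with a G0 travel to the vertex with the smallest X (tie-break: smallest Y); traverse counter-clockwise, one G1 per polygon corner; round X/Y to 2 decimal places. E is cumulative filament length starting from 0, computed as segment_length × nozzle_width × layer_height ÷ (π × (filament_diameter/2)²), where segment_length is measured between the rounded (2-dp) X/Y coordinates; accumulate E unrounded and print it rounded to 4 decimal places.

At z = 16 mm: the 9.5×4.5 cube contributes its full rectangle. The outline is a single polygon with 4 vertices. Extrusion per mm of travel: 0.4 × 0.32 / (π × 1.425²) = 0.020065. Accumulating E over each segment gives final E = 0.5618.

G0 X0.00 Y0.00 Z16.00
G1 X9.50 Y0.00 E0.1906
G1 X9.50 Y4.50 E0.2809
G1 X0.00 Y4.50 E0.4715
G1 X0.00 Y0.00 E0.5618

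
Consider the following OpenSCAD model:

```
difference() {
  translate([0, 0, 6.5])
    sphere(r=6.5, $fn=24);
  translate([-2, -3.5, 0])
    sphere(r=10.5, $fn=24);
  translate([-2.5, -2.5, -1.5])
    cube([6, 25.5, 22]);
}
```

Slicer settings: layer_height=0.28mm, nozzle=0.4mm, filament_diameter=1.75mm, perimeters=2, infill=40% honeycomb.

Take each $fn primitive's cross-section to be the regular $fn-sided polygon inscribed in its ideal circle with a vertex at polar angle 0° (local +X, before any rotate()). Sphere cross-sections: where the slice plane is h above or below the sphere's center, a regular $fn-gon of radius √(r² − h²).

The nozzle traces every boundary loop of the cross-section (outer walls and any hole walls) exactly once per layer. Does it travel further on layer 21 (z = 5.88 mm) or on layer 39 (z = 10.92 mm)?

layer 39 (z = 10.92 mm)

Layer 21 (z = 5.88): the sphere: section is a regular 24-gon, circumradius = √(r²−h²) = √(6.5²−0.62²) = 6.470 (perimeter = 2·24·6.470·sin(180°/24) = 40.54 mm); the r=10.5 sphere at (-2, -3.5) contributes a regular 24-gon of circumradius √(10.5²−5.88²) = 8.699 (perimeter = 2·24·8.699·sin(180°/24) = 54.50 mm); the 6×25.5 cube at (-2.5, -2.5) contributes its full rectangle (perimeter 63.00 mm); Taking the first minus the rest: starting from the r=6.5 sphere, the r=10.5 sphere at (-2, -3.5) partially overlaps it — only the 112.71 mm² overlap (of its 235.04 mm²) is removed, clipping the outline; the 6×25.5 cube at (-2.5, -2.5) partially overlaps it — only the 9.56 mm² overlap (of its 153.00 mm²) is removed, clipping the outline — boundary = 19.26 mm. So its perimeter = 19.26 mm. Layer 39 (z = 10.92): the r=6.5 sphere slices to a regular 24-gon of circumradius 4.766 (√(r²−h²) with h=4.42 from center) (perimeter = 2·24·4.766·sin(180°/24) = 29.86 mm); the sphere at (-2, -3.5) does not reach this height (|z−center|=10.920 > r=10.5); the cube at (-2.5, -2.5) (footprint 6×25.5) is included at this height (perimeter 63.00 mm); Taking the first minus the rest: starting from the r=6.5 sphere, the 6×25.5 cube at (-2.5, -2.5) partially overlaps it — only the 41.20 mm² overlap (of its 153.00 mm²) is removed, clipping the outline — boundary = 41.52 mm. So its perimeter = 41.52 mm. Layer 39 is larger (41.52 vs 19.26 mm).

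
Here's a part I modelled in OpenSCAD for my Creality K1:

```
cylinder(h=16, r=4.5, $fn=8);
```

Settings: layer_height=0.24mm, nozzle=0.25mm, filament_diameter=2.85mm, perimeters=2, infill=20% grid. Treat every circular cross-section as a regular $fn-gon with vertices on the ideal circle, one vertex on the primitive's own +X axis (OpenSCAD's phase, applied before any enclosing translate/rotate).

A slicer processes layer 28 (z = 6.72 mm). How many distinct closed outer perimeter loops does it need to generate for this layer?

1

At z = 6.72 mm: the r=4.5 cylinder contributes a regular 8-gon of circumradius 4.5. The result has 1 disconnected region.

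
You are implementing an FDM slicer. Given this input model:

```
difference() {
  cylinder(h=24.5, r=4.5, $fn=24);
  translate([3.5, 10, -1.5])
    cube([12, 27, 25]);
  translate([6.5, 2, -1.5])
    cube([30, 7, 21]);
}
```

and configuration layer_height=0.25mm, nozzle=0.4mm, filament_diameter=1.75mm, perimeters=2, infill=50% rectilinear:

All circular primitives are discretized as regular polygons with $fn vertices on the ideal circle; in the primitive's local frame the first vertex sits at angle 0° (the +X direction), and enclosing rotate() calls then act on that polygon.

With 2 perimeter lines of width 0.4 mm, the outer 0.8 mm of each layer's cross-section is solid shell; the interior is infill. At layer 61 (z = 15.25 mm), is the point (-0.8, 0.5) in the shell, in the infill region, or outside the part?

At z = 15.25 mm: the r=4.5 cylinder gives a regular 24-gon of circumradius 4.5 (constant along its height); the cube at (3.5, 10) (footprint 12×27) is included at this height; the 30×7 cube at (6.5, 2) contributes its full rectangle; Taking the first minus the rest: starting from the r=4.5 cylinder, the 12×27 cube at (3.5, 10) misses the remaining region (no effect); the 30×7 cube at (6.5, 2) misses the remaining region (no effect) — 1 connected region. Overall, the cross-section is a single solid region. The nearest boundary edge runs (-3.90, 2.25)→(-3.18, 3.18); distance from the point to it = 3.52 mm. The point is inside the cross-section and 3.52 mm from the nearest boundary — more than the 0.8 mm shell width (2 × 0.4), so it's in the infill interior.

infill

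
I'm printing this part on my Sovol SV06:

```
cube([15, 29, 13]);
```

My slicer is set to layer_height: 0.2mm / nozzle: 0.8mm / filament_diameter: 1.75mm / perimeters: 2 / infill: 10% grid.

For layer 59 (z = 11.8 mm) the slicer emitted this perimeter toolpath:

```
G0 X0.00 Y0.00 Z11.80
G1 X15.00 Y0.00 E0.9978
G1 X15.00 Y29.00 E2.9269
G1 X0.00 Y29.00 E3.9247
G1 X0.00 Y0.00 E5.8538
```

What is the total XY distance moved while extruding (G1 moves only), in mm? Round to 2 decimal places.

Sum the Euclidean lengths of each G1 segment: total = 88.00 mm.

88.00 mm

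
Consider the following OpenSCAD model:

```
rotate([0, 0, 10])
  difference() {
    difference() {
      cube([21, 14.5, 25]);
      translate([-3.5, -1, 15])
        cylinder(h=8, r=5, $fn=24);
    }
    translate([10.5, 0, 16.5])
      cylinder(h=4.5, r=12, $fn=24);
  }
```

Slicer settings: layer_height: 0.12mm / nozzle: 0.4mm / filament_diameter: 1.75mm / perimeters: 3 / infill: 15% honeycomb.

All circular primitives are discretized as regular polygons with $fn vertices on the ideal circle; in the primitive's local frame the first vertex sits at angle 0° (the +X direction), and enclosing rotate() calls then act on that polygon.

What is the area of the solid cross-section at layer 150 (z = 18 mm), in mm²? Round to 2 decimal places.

91.80 mm²

At z = 18 mm: the 21×14.5 cube contributes its full rectangle (area 304.50 mm²); the r=5 cylinder at (-3.5, -1) contributes a regular 24-gon of circumradius 5 (area = (24/2)·5.000²·sin(360°/24) = 77.65 mm²); Subtracting the remaining from the first: starting from the 21×14.5 cube (304.50 mm²), the r=5 cylinder at (-3.5, -1) partially overlaps it — only the 2.15 mm² overlap (of its 77.65 mm²) is removed, clipping the outline — area = 302.35 mm²; the r=12 cylinder at (10.5, 0) gives a regular 24-gon of circumradius 12 (constant along its height) (area = (24/2)·12.000²·sin(360°/24) = 447.24 mm²); Taking the first minus the rest: starting from the result so far (302.35 mm²), the r=12 cylinder at (10.5, 0) partially overlaps it — only the 210.55 mm² overlap (of its 447.24 mm²) is removed, clipping the outline — area = 91.80 mm²; (rotated 10° about Z; rotation is an isometry so areas/perimeters/island counts are preserved). Overall, the cross-section is a single solid region. Net area = 91.80 mm².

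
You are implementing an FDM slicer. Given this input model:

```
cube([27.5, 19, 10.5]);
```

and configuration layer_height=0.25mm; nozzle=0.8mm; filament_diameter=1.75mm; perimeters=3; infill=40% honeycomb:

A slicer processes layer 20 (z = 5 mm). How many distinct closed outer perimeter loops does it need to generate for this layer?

1

At z = 5 mm: the 27.5×19 cube contributes its full rectangle. The result has 1 disconnected region.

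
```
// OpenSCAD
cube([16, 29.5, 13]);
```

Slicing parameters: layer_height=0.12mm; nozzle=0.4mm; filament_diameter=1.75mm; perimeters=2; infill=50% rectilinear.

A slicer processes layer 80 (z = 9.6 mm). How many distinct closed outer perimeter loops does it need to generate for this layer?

1

At z = 9.6 mm: the cube is present — its section is the full 16×29.5 rectangle. The result has 1 disconnected region.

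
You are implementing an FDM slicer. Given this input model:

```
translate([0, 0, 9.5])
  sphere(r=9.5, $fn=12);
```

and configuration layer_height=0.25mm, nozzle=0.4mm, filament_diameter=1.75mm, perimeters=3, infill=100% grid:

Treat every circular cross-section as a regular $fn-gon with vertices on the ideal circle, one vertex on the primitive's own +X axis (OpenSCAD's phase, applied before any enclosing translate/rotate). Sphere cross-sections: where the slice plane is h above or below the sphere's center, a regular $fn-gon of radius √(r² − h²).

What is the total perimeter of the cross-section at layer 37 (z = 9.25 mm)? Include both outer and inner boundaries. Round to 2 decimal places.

At z = 9.25 mm: the sphere: section is a regular 12-gon, circumradius = √(r²−h²) = √(9.5²−0.25²) = 9.497 (perimeter = 2·12·9.497·sin(180°/12) = 58.99 mm). Overall, the cross-section is a single solid region. Total boundary length (outer) = 58.99 mm.

58.99 mm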